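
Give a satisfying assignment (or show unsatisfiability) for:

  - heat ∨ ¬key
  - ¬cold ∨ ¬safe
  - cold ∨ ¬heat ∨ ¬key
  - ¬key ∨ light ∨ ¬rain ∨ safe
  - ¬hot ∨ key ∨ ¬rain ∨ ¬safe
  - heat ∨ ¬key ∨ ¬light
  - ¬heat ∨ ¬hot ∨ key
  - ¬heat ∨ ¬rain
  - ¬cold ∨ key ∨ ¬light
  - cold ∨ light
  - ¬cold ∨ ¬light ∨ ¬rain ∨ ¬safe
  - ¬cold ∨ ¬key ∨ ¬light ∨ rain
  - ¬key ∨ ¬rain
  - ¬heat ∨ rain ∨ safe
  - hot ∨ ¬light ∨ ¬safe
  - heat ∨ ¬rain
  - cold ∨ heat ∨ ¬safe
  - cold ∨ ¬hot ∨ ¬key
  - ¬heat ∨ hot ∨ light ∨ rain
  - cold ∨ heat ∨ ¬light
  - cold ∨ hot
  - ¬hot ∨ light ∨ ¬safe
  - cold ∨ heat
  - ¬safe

cold: True, key: False, rain: False, safe: False, heat: False, light: False, hot: False

Unit clause (¬safe) forces safe = False.
Try cold = False:
  (cold ∨ light) forces light = True.
  (cold ∨ heat ∨ ¬light) forces heat = True.
  (cold ∨ ¬heat ∨ ¬key) forces key = False.
  (¬heat ∨ ¬hot ∨ key) forces hot = False.
  clause (cold ∨ hot) is falsified — backtrack.
So cold = True.
Set key = False.
  then (¬cold ∨ key ∨ ¬light) forces light = False.
Set rain = False.
  then (¬heat ∨ rain ∨ safe) forces heat = False.
Set hot = False.
All clauses satisfied.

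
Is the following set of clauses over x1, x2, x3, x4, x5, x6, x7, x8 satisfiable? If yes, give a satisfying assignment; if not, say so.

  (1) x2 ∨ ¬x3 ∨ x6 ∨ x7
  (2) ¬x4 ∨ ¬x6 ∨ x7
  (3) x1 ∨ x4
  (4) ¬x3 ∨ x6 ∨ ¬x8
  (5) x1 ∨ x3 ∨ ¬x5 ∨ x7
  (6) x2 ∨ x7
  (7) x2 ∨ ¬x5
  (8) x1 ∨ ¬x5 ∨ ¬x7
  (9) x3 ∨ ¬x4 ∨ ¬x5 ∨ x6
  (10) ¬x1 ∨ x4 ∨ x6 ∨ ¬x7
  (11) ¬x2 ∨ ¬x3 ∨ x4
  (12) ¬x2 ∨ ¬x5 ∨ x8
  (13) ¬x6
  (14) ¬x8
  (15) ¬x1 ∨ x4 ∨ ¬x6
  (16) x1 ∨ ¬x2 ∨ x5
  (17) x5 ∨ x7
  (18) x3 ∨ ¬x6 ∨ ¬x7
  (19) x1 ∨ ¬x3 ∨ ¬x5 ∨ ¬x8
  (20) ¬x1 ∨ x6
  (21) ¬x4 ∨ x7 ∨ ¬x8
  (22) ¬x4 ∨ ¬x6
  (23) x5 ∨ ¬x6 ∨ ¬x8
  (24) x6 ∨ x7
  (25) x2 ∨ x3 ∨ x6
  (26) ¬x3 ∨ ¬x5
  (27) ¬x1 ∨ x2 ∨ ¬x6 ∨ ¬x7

Unit clause (¬x6) forces x6 = False.
Unit clause (¬x8) forces x8 = False.
In (¬x1 ∨ x6) only ¬x1 is left, so x1 = False.
In (x6 ∨ x7) only x7 is left, so x7 = True.
In (x1 ∨ x4) only x4 is left, so x4 = True.
In (x1 ∨ ¬x5 ∨ ¬x7) only ¬x5 is left, so x5 = False.
In (x1 ∨ ¬x2 ∨ x5) only ¬x2 is left, so x2 = False.
In (x2 ∨ x3 ∨ x6) only x3 is left, so x3 = True.
All clauses satisfied.

x1 = False, x2 = False, x3 = True, x4 = True, x5 = False, x6 = False, x7 = True, x8 = False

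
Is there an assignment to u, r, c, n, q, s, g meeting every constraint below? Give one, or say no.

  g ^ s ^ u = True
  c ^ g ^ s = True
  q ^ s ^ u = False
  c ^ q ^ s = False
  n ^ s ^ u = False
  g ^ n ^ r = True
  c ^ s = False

u: False, r: False, c: False, n: False, q: False, s: False, g: True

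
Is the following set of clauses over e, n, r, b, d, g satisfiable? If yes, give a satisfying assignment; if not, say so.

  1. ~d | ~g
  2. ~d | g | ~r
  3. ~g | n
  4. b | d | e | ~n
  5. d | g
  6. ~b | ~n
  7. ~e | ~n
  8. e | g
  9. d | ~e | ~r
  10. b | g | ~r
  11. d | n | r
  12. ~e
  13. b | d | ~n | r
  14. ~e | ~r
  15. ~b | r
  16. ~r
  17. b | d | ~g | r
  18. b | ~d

Unsatisfiable

Case e = True:
  Clause (~e) is falsified — contradiction.
Case e = False:
  (e | g) forces g = True.
  (~d | ~g) forces d = False.
  (~g | n) forces n = True.
  (b | d | e | ~n) forces b = True.
  Clause (~b | ~n) is falsified — contradiction.
Both cases fail, so the formula is unsatisfiable.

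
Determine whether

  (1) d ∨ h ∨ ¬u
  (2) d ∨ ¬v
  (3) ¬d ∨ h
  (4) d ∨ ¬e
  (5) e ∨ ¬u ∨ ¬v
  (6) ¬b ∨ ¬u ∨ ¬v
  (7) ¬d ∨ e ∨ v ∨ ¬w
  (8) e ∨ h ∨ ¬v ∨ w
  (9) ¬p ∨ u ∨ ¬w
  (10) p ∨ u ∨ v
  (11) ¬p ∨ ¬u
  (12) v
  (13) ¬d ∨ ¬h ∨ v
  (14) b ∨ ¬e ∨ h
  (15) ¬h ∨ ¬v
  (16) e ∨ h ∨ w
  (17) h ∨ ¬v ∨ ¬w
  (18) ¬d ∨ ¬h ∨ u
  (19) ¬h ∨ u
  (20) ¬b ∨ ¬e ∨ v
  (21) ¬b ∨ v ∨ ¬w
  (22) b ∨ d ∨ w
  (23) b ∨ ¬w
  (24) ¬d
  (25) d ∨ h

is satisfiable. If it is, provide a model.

Case d = True:
  Clause (¬d) is falsified — contradiction.
Case d = False:
  (d ∨ ¬v) forces v = False.
  Clause (v) is falsified — contradiction.
Both cases fail, so the formula is unsatisfiable.

The formula is unsatisfiable.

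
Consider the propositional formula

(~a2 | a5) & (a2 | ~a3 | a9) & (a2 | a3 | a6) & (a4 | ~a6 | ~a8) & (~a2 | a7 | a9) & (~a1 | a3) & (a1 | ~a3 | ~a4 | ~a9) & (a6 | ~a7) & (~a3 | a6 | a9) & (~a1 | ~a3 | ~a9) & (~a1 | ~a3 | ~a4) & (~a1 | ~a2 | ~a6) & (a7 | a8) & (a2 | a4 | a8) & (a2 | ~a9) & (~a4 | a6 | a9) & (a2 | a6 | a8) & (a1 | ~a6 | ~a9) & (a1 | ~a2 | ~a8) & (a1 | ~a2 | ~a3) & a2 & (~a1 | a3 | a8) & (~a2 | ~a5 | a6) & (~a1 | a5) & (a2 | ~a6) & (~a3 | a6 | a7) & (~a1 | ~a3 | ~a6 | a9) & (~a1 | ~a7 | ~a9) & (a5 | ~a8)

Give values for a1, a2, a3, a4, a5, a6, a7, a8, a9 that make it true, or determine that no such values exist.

a1: False, a2: True, a3: False, a4: False, a5: True, a6: True, a7: True, a8: False, a9: False

Unit clause (a2) forces a2 = True.
In (~a2 | a5) only a5 is left, so a5 = True.
In (~a2 | ~a5 | a6) only a6 is left, so a6 = True.
In (~a1 | ~a2 | ~a6) only ~a1 is left, so a1 = False.
In (a1 | ~a6 | ~a9) only ~a9 is left, so a9 = False.
In (a1 | ~a2 | ~a8) only ~a8 is left, so a8 = False.
In (a1 | ~a2 | ~a3) only ~a3 is left, so a3 = False.
In (~a2 | a7 | a9) only a7 is left, so a7 = True.
Set a4 = False.
All clauses satisfied.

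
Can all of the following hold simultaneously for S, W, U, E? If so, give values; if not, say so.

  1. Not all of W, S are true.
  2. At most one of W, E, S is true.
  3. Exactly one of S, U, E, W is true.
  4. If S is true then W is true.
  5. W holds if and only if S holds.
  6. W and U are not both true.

S = False; W = False; U = False; E = True

  (1) {W, S}: 0/2 true — not all ✓
  (2) {W, E, S}: 1 true — at most one ✓
  (3) {S, U, E, W}: 1 true — exactly one ✓
  (4) S=F ⇒ W: vacuous ✓
  (5) W=F, S=F — same ✓
  (6) W=F, U=F — not both ✓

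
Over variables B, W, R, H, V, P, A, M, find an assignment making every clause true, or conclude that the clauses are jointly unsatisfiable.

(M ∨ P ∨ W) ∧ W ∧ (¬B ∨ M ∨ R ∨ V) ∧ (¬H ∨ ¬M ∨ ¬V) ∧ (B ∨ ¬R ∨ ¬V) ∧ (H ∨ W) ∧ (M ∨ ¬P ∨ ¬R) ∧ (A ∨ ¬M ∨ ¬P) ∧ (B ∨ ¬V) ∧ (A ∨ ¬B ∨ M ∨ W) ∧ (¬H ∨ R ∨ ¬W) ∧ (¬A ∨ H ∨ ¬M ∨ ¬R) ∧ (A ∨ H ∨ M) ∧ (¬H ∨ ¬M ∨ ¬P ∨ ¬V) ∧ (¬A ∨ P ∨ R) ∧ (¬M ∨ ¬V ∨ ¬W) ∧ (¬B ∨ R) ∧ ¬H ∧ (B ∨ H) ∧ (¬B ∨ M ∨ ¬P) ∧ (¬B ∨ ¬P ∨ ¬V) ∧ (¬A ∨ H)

B=T; W=T; R=T; H=F; V=F; P=F; A=F; M=T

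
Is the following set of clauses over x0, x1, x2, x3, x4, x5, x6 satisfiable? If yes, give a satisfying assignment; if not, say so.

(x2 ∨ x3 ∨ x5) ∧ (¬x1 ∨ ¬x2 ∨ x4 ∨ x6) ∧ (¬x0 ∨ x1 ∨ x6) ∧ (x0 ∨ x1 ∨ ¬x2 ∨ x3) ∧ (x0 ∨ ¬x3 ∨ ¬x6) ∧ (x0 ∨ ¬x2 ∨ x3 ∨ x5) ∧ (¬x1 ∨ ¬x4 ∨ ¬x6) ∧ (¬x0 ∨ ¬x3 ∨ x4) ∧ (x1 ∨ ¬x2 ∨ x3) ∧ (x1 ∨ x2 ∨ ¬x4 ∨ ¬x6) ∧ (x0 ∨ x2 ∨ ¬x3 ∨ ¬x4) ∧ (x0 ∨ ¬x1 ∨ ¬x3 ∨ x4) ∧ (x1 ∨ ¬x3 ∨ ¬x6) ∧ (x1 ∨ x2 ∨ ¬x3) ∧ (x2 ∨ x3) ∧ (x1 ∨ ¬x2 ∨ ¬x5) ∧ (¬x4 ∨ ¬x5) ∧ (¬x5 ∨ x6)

Set x0 = True.
Set x1 = True.
Set x2 = True.
Set x3 = False.
Set x4 = False.
  then (¬x1 ∨ ¬x2 ∨ x4 ∨ x6) forces x6 = True.
Set x5 = True.
All clauses satisfied.

x0 = True, x1 = True, x2 = True, x3 = False, x4 = False, x5 = True, x6 = True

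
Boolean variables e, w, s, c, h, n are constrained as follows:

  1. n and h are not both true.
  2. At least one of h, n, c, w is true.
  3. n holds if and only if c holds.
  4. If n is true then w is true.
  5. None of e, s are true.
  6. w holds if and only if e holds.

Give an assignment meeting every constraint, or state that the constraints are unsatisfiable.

e = False; w = False; s = False; c = False; h = True; n = False

  (1) n=F, h=T — not both ✓
  (2) {h, n, c, w}: 1 true — at least one ✓
  (3) n=F, c=F — same ✓
  (4) n=F ⇒ w: vacuous ✓
  (5) {e, s}: 0 true — none ✓
  (6) w=F, e=F — same ✓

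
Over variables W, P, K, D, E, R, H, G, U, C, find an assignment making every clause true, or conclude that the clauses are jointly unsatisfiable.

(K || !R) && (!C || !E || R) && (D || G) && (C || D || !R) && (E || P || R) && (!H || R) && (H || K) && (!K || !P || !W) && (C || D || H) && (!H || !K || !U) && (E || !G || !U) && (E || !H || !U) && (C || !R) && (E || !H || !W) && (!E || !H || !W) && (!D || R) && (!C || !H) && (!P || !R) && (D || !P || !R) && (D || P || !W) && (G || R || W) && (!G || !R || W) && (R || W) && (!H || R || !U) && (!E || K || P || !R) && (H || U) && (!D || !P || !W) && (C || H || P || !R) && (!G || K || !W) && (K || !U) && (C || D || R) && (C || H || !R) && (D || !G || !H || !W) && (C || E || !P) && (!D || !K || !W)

W = False, P = False, K = True, D = True, E = False, R = True, H = False, G = False, U = True, C = True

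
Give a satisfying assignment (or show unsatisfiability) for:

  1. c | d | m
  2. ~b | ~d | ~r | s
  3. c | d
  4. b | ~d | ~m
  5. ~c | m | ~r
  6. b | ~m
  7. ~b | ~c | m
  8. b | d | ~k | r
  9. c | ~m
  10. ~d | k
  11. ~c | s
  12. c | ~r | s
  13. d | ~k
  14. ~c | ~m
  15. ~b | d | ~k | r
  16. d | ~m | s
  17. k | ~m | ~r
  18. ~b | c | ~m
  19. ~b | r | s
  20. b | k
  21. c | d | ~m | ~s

Set k = True.
  then (d | ~k) forces d = True.
Set m = False.
Set b = True.
  then (~b | ~c | m) forces c = False.
Set r = True.
  then (~b | ~d | ~r | s) forces s = True.
All clauses satisfied.

k = True, m = False, d = True, b = True, r = True, c = False, s = True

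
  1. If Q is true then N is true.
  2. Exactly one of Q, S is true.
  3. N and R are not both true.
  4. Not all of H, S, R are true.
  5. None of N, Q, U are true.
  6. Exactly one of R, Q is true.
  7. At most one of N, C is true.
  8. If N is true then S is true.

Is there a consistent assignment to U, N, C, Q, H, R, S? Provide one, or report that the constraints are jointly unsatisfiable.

U = False, N = False, C = True, Q = False, H = False, R = True, S = True

  (1) Q=F ⇒ N: vacuous ✓
  (2) {Q, S}: 1 true — exactly one ✓
  (3) N=F, R=T — not both ✓
  (4) {H, S, R}: 2/3 true — not all ✓
  (5) {N, Q, U}: 0 true — none ✓
  (6) {R, Q}: 1 true — exactly one ✓
  (7) {N, C}: 1 true — at most one ✓
  (8) N=F ⇒ S: vacuous ✓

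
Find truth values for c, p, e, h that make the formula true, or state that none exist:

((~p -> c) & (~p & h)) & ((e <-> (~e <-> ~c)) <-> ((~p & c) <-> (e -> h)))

c=T, p=F, e=F, h=T

  (~p -> c) & (~p & h) = True
    ~p -> c = True
      ~p = True
    ~p & h = True
      ~p = True
  (e <-> (~e <-> ~c)) <-> ((~p & c) <-> (e -> h)) = True
    e <-> (~e <-> ~c) = True
      ~e <-> ~c = False
        ~e = True
        ~c = False
    (~p & c) <-> (e -> h) = True
      ~p & c = True
        ~p = True
      e -> h = True
Both conjuncts True, so the formula holds.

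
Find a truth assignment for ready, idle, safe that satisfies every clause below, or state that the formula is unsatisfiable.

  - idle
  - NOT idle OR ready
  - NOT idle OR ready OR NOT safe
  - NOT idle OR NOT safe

ready: True, idle: True, safe: False

Unit clause (idle) forces idle = True.
In (NOT idle OR ready) only ready is left, so ready = True.
In (NOT idle OR NOT safe) only NOT safe is left, so safe = False.
Check each clause:
  (idle): idle holds.
  (NOT idle OR ready): ready holds.
  (NOT idle OR ready OR NOT safe): ready holds.
  (NOT idle OR NOT safe): NOT safe holds.
All clauses satisfied.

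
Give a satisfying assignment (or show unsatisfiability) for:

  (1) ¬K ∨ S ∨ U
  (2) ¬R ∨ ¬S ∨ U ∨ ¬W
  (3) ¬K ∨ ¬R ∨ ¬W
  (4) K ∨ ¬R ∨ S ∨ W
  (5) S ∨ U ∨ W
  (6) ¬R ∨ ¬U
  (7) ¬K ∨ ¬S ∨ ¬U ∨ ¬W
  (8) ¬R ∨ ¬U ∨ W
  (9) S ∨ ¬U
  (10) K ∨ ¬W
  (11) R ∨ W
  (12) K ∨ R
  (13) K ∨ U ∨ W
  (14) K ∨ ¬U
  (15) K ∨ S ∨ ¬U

Try K = False:
  (K ∨ ¬W) forces W = False.
  (R ∨ W) forces R = True.
  (K ∨ ¬R ∨ S ∨ W) forces S = True.
  (¬R ∨ ¬U) forces U = False.
  clause (K ∨ U ∨ W) is falsified — backtrack.
So K = True.
Try U = True:
  (¬R ∨ ¬U) forces R = False.
  (S ∨ ¬U) forces S = True.
  (¬K ∨ ¬S ∨ ¬U ∨ ¬W) forces W = False.
  clause (R ∨ W) is falsified — backtrack.
So U = False.
  then (¬K ∨ S ∨ U) forces S = True.
Set R = True.
  then (¬R ∨ ¬S ∨ U ∨ ¬W) forces W = False.
All clauses satisfied.

K = True, U = False, S = True, R = True, W = False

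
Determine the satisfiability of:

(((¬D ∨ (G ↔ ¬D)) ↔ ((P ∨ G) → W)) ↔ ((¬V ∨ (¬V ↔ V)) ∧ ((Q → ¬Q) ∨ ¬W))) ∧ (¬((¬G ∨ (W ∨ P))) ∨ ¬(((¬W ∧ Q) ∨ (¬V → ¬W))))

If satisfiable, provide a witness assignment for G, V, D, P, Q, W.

G: True; V: True; D: False; P: False; Q: True; W: False

  ((¬D ∨ (G ↔ ¬D)) ↔ ((P ∨ G) → W)) ↔ ((¬V ∨ (¬V ↔ V)) ∧ ((Q → ¬Q) ∨ ¬W)) = True
    (¬D ∨ (G ↔ ¬D)) ↔ ((P ∨ G) → W) = False
      ¬D ∨ (G ↔ ¬D) = True
        ¬D = True
        G ↔ ¬D = True
          ¬D = True
      (P ∨ G) → W = False
        P ∨ G = True
    (¬V ∨ (¬V ↔ V)) ∧ ((Q → ¬Q) ∨ ¬W) = False
      ¬V ∨ (¬V ↔ V) = False
        ¬V = False
        ¬V ↔ V = False
          ¬V = False
      (Q → ¬Q) ∨ ¬W = True
        Q → ¬Q = False
          ¬Q = False
        ¬W = True
  ¬((¬G ∨ (W ∨ P))) ∨ ¬(((¬W ∧ Q) ∨ (¬V → ¬W))) = True
    ¬((¬G ∨ (W ∨ P))) = True
      ¬G ∨ (W ∨ P) = False
        ¬G = False
        W ∨ P = False
    ¬(((¬W ∧ Q) ∨ (¬V → ¬W))) = False
      (¬W ∧ Q) ∨ (¬V → ¬W) = True
        ¬W ∧ Q = True
          ¬W = True
        ¬V → ¬W = True
          ¬V = False
          ¬W = True
Both conjuncts True, so the formula holds.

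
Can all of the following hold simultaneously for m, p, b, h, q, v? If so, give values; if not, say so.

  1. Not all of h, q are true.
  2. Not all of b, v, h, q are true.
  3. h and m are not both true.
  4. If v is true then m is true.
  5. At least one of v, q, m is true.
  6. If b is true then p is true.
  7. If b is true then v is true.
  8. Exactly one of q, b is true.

m=T; p=F; b=F; h=F; q=T; v=T

  (1) {h, q}: 1/2 true — not all ✓
  (2) {b, v, h, q}: 2/4 true — not all ✓
  (3) h=F, m=T — not both ✓
  (4) v=T ⇒ m: T ✓
  (5) {v, q, m}: 3 true — at least one ✓
  (6) b=F ⇒ p: vacuous ✓
  (7) b=F ⇒ v: vacuous ✓
  (8) {q, b}: 1 true — exactly one ✓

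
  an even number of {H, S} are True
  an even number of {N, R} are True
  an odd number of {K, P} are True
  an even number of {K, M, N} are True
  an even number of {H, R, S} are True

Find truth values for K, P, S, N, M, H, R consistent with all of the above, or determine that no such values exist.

K: True, P: False, S: False, N: False, M: True, H: False, R: False

{H, S}: 0 true → even ✓
{N, R}: 0 true → even ✓
{K, P}: 1 true → odd ✓
{K, M, N}: 2 true → even ✓
{H, R, S}: 0 true → even ✓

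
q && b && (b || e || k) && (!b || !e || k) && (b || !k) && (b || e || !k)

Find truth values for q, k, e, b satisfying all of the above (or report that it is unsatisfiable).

q = True; k = False; e = False; b = True

Unit clause (q) forces q = True.
Unit clause (b) forces b = True.
Set k = False.
  then (!b || !e || k) forces e = False.
Check each clause:
  (q): q holds.
  (b): b holds.
  (b || e || k): b holds.
  (!b || !e || k): !e holds.
  (b || !k): b holds.
  (b || e || !k): b holds.
All clauses satisfied.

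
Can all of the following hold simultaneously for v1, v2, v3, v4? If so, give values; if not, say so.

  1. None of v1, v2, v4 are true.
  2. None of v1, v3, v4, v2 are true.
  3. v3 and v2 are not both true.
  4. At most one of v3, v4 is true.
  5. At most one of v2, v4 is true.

v1 = False; v2 = False; v3 = False; v4 = False

  (1) {v1, v2, v4}: 0 true — none ✓
  (2) {v1, v3, v4, v2}: 0 true — none ✓
  (3) v3=F, v2=F — not both ✓
  (4) {v3, v4}: 0 true — at most one ✓
  (5) {v2, v4}: 0 true — at most one ✓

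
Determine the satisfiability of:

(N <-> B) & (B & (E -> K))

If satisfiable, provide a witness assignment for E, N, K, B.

E=T, N=T, K=T, B=T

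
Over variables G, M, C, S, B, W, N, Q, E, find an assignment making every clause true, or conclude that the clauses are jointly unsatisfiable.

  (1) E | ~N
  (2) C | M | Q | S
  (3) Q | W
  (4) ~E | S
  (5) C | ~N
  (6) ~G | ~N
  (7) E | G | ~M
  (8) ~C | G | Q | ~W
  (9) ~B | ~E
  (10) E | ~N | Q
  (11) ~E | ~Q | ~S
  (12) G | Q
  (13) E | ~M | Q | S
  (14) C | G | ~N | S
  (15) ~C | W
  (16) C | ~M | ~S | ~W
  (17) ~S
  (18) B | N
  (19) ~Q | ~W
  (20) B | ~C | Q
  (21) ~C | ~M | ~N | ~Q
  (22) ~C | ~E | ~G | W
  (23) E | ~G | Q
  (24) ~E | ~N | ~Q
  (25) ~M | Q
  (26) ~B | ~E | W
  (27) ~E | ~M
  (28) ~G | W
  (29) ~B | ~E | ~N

G: False, M: False, C: False, S: False, B: True, W: False, N: False, Q: True, E: False

Unit clause (~S) forces S = False.
In (~E | S) only ~E is left, so E = False.
In (E | ~N) only ~N is left, so N = False.
In (B | N) only B is left, so B = True.
Try G = True:
  (E | ~G | Q) forces Q = True.
  (~Q | ~W) forces W = False.
  clause (~G | W) is falsified — backtrack.
So G = False.
  then (E | G | ~M) forces M = False.
  then (G | Q) forces Q = True.
  then (~Q | ~W) forces W = False.
  then (~C | W) forces C = False.
All clauses satisfied.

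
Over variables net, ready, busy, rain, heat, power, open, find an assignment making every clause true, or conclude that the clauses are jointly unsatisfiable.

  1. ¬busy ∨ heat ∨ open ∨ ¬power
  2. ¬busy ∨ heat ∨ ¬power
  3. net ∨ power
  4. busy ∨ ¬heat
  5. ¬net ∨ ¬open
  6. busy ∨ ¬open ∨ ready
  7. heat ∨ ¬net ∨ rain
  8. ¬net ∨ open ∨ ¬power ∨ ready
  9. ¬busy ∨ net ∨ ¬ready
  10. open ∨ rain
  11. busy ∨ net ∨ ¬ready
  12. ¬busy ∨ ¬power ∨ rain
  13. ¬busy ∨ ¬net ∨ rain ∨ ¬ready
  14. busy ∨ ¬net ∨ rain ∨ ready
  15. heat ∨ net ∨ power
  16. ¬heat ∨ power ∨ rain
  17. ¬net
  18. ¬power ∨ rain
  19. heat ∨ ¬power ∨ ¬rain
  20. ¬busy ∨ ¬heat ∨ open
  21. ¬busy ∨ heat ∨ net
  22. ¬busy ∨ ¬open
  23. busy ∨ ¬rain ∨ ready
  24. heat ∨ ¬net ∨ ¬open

Unsatisfiable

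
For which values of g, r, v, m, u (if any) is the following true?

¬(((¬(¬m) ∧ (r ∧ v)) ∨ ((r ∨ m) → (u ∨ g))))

g=F, r=F, v=F, m=T, u=F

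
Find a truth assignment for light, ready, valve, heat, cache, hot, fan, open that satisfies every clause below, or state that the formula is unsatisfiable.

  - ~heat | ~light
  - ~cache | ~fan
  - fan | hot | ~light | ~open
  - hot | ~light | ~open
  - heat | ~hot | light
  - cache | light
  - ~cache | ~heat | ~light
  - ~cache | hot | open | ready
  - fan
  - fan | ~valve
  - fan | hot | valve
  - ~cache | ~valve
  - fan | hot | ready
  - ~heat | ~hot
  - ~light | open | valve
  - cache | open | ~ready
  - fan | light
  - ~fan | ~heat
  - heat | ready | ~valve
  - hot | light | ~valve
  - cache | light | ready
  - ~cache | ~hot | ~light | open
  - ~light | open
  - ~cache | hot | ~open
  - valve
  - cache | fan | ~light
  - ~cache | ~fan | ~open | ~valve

Unit clause (fan) forces fan = True.
In (~fan | ~heat) only ~heat is left, so heat = False.
Unit clause (valve) forces valve = True.
In (~cache | ~fan) only ~cache is left, so cache = False.
In (cache | light) only light is left, so light = True.
In (heat | ready | ~valve) only ready is left, so ready = True.
In (~light | open) only open is left, so open = True.
In (hot | ~light | ~open) only hot is left, so hot = True.
All clauses satisfied.

light: True, ready: True, valve: True, heat: False, cache: False, hot: True, fan: True, open: True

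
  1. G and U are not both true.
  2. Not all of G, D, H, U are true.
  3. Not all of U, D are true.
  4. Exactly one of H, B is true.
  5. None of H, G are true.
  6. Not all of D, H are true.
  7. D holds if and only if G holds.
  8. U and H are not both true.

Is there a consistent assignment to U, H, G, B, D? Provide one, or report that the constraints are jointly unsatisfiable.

U = True; H = False; G = False; B = True; D = False

  (1) G=F, U=T — not both ✓
  (2) {G, D, H, U}: 1/4 true — not all ✓
  (3) {U, D}: 1/2 true — not all ✓
  (4) {H, B}: 1 true — exactly one ✓
  (5) {H, G}: 0 true — none ✓
  (6) {D, H}: 0/2 true — not all ✓
  (7) D=F, G=F — same ✓
  (8) U=T, H=F — not both ✓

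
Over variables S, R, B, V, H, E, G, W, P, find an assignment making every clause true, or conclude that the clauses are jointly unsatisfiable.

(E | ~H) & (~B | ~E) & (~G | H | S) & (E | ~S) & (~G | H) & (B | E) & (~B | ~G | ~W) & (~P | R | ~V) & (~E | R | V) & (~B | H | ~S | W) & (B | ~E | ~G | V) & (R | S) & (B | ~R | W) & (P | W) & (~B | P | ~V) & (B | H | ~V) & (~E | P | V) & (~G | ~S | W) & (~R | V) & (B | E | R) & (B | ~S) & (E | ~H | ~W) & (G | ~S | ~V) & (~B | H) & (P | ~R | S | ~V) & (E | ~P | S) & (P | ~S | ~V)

S = False, R = True, B = False, V = True, H = True, E = True, G = True, W = True, P = True

Try S = True:
  (E | ~S) forces E = True.
  (~B | ~E) forces B = False.
  clause (B | ~S) is falsified — backtrack.
So S = False.
  then (R | S) forces R = True.
  then (~R | V) forces V = True.
  then (P | ~R | S | ~V) forces P = True.
  then (E | ~P | S) forces E = True.
  then (~B | ~E) forces B = False.
  then (B | ~R | W) forces W = True.
  then (B | H | ~V) forces H = True.
Set G = True.
All clauses satisfied.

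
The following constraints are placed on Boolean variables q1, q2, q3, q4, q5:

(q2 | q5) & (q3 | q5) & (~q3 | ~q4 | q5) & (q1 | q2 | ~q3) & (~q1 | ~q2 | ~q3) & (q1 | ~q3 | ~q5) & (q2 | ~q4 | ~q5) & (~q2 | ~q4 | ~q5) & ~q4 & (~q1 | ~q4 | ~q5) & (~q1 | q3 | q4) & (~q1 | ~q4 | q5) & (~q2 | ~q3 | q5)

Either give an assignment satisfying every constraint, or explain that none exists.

q1=F; q2=T; q3=F; q4=F; q5=T

Unit clause (~q4) forces q4 = False.
Set q1 = False.
Set q2 = True.
Try q3 = True:
  (q1 | ~q3 | ~q5) forces q5 = False.
  clause (~q2 | ~q3 | q5) is falsified — backtrack.
So q3 = False.
  then (q3 | q5) forces q5 = True.
All clauses satisfied.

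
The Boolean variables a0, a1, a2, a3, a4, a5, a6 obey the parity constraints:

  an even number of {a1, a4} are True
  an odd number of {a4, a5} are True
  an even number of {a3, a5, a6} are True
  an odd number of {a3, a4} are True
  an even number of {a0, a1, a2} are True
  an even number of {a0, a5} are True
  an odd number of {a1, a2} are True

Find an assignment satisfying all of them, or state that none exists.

a0=T, a1=F, a2=T, a3=T, a4=F, a5=T, a6=F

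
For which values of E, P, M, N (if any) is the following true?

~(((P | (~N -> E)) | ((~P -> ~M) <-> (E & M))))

E: False; P: False; M: False; N: False

  ~(((P | (~N -> E)) | ((~P -> ~M) <-> (E & M)))) = True
    (P | (~N -> E)) | ((~P -> ~M) <-> (E & M)) = False
      P | (~N -> E) = False
        ~N -> E = False
          ~N = True
      (~P -> ~M) <-> (E & M) = False
        ~P -> ~M = True
          ~P = True
          ~M = True
        E & M = False
The formula evaluates to True.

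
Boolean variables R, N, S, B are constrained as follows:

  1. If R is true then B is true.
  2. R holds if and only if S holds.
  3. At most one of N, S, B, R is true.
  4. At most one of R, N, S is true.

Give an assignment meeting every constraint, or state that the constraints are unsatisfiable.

R = False, N = False, S = False, B = False

  (1) R=F ⇒ B: vacuous ✓
  (2) R=F, S=F — same ✓
  (3) {N, S, B, R}: 0 true — at most one ✓
  (4) {R, N, S}: 0 true — at most one ✓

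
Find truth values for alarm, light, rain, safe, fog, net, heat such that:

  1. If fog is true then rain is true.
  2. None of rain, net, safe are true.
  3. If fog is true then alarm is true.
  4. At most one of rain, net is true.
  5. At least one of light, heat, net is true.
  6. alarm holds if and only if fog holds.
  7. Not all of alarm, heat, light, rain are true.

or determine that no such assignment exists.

alarm = False; light = True; rain = False; safe = False; fog = False; net = False; heat = False

  (1) fog=F ⇒ rain: vacuous ✓
  (2) {rain, net, safe}: 0 true — none ✓
  (3) fog=F ⇒ alarm: vacuous ✓
  (4) {rain, net}: 0 true — at most one ✓
  (5) {light, heat, net}: 1 true — at least one ✓
  (6) alarm=F, fog=F — same ✓
  (7) {alarm, heat, light, rain}: 1/4 true — not all ✓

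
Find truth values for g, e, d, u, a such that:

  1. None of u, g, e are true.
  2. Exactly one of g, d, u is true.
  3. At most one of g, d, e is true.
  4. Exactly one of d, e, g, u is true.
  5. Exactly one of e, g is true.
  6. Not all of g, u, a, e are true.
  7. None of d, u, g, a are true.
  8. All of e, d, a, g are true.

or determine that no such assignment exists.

No satisfying assignment exists.

Case g = True:
  Constraint (1) is violated (g=T) — contradiction.
Case g = False:
  Constraint (8) is violated (g=F) — contradiction.
Both cases fail — unsatisfiable.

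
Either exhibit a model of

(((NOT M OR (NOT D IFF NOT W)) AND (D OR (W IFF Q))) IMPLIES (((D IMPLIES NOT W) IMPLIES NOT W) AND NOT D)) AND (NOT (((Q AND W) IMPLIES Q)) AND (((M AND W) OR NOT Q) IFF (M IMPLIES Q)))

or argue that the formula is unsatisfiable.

Unsatisfiable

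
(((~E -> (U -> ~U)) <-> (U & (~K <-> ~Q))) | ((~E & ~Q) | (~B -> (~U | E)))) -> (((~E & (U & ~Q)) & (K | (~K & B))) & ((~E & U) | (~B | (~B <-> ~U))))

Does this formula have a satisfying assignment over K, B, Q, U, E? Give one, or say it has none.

K = True, B = False, Q = False, U = True, E = False

  (((~E -> (U -> ~U)) <-> (U & (~K <-> ~Q))) | ((~E & ~Q) | (~B -> (~U | E)))) -> (((~E & (U & ~Q)) & (K | (~K & B))) & ((~E & U) | (~B | (~B <-> ~U)))) = True
    ((~E -> (U -> ~U)) <-> (U & (~K <-> ~Q))) | ((~E & ~Q) | (~B -> (~U | E))) = True
      (~E -> (U -> ~U)) <-> (U & (~K <-> ~Q)) = True
        ~E -> (U -> ~U) = False
          ~E = True
          U -> ~U = False
            ~U = False
        U & (~K <-> ~Q) = False
          ~K <-> ~Q = False
            ~K = False
            ~Q = True
      (~E & ~Q) | (~B -> (~U | E)) = True
        ~E & ~Q = True
          ~E = True
          ~Q = True
        ~B -> (~U | E) = False
          ~B = True
          ~U | E = False
            ~U = False
    ((~E & (U & ~Q)) & (K | (~K & B))) & ((~E & U) | (~B | (~B <-> ~U))) = True
      (~E & (U & ~Q)) & (K | (~K & B)) = True
        ~E & (U & ~Q) = True
          ~E = True
          U & ~Q = True
            ~Q = True
        K | (~K & B) = True
          ~K & B = False
            ~K = False
      (~E & U) | (~B | (~B <-> ~U)) = True
        ~E & U = True
          ~E = True
        ~B | (~B <-> ~U) = True
          ~B = True
          ~B <-> ~U = False
            ~B = True
            ~U = False
The formula evaluates to True.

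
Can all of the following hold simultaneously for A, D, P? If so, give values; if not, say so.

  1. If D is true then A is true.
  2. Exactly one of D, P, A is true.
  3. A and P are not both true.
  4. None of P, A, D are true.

No satisfying assignment exists.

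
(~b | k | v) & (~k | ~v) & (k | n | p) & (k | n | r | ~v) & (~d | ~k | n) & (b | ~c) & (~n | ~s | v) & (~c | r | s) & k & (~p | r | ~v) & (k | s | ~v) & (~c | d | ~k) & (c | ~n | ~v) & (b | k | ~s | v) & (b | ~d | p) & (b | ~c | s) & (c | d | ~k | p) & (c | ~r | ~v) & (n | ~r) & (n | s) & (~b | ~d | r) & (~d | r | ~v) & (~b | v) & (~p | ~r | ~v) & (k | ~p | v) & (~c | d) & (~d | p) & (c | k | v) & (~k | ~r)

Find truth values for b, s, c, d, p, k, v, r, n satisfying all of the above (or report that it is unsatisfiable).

Unit clause (k) forces k = True.
In (~k | ~r) only ~r is left, so r = False.
In (~k | ~v) only ~v is left, so v = False.
In (~b | v) only ~b is left, so b = False.
In (b | ~c) only ~c is left, so c = False.
Set s = False.
  then (n | s) forces n = True.
Set d = True.
  then (b | ~d | p) forces p = True.
All clauses satisfied.

b: False; s: False; c: False; d: True; p: True; k: True; v: False; r: False; n: True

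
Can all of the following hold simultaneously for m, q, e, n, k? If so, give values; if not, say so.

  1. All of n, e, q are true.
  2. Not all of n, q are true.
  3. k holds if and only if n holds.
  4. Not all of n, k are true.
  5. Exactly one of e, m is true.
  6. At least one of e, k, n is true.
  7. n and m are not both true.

The formula is unsatisfiable.

Case q = True:
  (1) forces n = True.
  Constraint (2) is violated (n=T, q=T) — contradiction.
Case q = False:
  Constraint (1) is violated (q=F) — contradiction.
Both cases fail — unsatisfiable.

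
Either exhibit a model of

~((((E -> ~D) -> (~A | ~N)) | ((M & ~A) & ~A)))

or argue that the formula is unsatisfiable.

M = False; E = False; A = True; N = True; D = False

  ~((((E -> ~D) -> (~A | ~N)) | ((M & ~A) & ~A))) = True
    ((E -> ~D) -> (~A | ~N)) | ((M & ~A) & ~A) = False
      (E -> ~D) -> (~A | ~N) = False
        E -> ~D = True
          ~D = True
        ~A | ~N = False
          ~A = False
          ~N = False
      (M & ~A) & ~A = False
        M & ~A = False
          ~A = False
        ~A = False
The formula evaluates to True.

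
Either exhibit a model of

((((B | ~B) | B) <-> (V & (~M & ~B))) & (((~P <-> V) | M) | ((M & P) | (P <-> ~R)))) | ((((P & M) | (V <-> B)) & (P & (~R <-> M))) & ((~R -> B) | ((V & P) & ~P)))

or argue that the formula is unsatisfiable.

R: False, P: True, V: True, M: True, B: True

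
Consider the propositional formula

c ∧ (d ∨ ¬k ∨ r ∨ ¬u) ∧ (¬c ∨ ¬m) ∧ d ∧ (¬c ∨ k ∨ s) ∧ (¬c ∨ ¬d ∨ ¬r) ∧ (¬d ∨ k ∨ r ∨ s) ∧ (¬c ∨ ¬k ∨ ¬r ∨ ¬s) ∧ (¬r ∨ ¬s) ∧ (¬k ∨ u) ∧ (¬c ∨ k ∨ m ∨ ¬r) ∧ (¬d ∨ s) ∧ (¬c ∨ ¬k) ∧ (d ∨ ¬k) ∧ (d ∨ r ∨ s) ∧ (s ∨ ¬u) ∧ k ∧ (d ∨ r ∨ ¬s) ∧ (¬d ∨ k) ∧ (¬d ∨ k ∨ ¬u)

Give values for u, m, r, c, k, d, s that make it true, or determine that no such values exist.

Case k = True:
  (c) forces c = True.
  Clause (¬c ∨ ¬k) is falsified — contradiction.
Case k = False:
  Clause (k) is falsified — contradiction.
Both cases fail, so the formula is unsatisfiable.

Unsatisfiable — no assignment works.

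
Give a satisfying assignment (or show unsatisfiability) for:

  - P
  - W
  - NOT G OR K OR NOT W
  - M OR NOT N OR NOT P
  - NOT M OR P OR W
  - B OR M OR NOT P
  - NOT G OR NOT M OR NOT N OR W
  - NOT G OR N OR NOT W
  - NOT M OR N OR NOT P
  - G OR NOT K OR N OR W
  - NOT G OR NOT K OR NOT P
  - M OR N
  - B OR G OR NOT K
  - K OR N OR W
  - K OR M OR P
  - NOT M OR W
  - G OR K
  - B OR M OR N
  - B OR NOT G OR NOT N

Unit clause (P) forces P = True.
Unit clause (W) forces W = True.
Try M = False:
  (M OR NOT N OR NOT P) forces N = False.
  clause (M OR N) is falsified — backtrack.
So M = True.
  then (NOT M OR N OR NOT P) forces N = True.
Try K = False:
  (NOT G OR K OR NOT W) forces G = False.
  clause (G OR K) is falsified — backtrack.
So K = True.
  then (NOT G OR NOT K OR NOT P) forces G = False.
  then (B OR G OR NOT K) forces B = True.
All clauses satisfied.

M = True, K = True, N = True, W = True, P = True, G = False, B = True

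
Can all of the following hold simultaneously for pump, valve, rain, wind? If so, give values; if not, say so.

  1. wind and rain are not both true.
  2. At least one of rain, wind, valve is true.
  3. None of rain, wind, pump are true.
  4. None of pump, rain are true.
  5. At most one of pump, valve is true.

pump: False; valve: True; rain: False; wind: False

  (1) wind=F, rain=F — not both ✓
  (2) {rain, wind, valve}: 1 true — at least one ✓
  (3) {rain, wind, pump}: 0 true — none ✓
  (4) {pump, rain}: 0 true — none ✓
  (5) {pump, valve}: 1 true — at most one ✓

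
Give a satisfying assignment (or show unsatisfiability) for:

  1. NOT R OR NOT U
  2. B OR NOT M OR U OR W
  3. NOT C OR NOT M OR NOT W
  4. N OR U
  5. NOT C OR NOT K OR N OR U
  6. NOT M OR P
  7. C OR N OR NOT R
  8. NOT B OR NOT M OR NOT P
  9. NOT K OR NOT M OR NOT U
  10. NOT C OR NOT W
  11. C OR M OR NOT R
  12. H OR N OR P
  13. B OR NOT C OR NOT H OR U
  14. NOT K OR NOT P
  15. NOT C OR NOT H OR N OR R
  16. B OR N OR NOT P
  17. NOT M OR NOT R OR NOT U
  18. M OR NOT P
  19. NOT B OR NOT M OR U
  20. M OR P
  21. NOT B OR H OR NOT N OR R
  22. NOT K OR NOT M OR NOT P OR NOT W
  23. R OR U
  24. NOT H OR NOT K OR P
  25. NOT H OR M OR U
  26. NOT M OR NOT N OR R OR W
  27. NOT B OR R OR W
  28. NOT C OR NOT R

K: False; W: True; N: True; R: False; C: False; U: True; P: True; H: False; B: False; M: True

Try K = True:
  (NOT K OR NOT P) forces P = False.
  (NOT M OR P) forces M = False.
  clause (M OR P) is falsified — backtrack.
So K = False.
Set W = True.
  then (NOT C OR NOT W) forces C = False.
Set N = True.
Set R = False.
  then (R OR U) forces U = True.
Set P = True.
  then (M OR NOT P) forces M = True.
  then (NOT B OR NOT M OR NOT P) forces B = False.
Set H = False.
All clauses satisfied.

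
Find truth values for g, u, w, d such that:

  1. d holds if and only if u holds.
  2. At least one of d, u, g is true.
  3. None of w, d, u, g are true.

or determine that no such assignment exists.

Unsatisfiable — no assignment works.

Case u = True:
  Constraint (3) is violated (u=T) — contradiction.
Case u = False:
  (1) with u=F forces d = False.
  (2) with d=F, u=F forces g = True.
  Constraint (3) is violated (g=T) — contradiction.
Both cases fail — unsatisfiable.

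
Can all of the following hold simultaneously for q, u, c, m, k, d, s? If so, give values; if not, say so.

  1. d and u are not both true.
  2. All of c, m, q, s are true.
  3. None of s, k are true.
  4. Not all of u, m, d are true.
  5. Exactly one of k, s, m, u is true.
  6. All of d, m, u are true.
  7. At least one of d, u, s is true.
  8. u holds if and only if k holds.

The formula is unsatisfiable.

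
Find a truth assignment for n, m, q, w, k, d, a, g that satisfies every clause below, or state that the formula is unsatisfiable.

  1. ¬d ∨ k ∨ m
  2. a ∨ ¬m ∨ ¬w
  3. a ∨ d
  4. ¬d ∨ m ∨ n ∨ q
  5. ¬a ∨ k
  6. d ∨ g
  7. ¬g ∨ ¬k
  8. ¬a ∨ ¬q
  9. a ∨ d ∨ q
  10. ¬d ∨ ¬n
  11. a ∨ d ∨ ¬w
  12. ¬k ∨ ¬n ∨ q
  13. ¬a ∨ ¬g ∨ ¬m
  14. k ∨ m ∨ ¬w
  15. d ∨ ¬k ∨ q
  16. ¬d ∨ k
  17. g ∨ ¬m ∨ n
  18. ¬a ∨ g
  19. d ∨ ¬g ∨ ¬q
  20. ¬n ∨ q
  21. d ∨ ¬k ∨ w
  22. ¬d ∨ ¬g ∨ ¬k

Try n = True:
  (¬d ∨ ¬n) forces d = False.
  (a ∨ d) forces a = True.
  (¬a ∨ k) forces k = True.
  (d ∨ g) forces g = True.
  clause (¬g ∨ ¬k) is falsified — backtrack.
So n = False.
Set m = False.
Set q = True.
  then (¬a ∨ ¬q) forces a = False.
  then (a ∨ d) forces d = True.
  then (¬d ∨ k) forces k = True.
  then (¬d ∨ ¬g ∨ ¬k) forces g = False.
Set w = True.
All clauses satisfied.

n = False, m = False, q = True, w = True, k = True, d = True, a = False, g = False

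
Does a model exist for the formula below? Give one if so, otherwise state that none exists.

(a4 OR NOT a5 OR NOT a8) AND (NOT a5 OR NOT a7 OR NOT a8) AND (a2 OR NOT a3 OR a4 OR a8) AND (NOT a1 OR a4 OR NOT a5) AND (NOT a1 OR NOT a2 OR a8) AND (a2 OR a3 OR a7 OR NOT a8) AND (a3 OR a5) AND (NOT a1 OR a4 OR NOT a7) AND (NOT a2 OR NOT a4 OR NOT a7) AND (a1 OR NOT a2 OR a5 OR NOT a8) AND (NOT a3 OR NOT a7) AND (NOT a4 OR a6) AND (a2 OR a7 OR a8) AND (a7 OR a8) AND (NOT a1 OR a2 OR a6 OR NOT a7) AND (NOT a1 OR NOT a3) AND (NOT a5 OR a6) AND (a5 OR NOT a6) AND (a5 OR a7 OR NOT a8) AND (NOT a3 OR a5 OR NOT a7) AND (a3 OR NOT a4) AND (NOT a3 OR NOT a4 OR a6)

a1 = False, a2 = True, a3 = False, a4 = False, a5 = True, a6 = True, a7 = True, a8 = False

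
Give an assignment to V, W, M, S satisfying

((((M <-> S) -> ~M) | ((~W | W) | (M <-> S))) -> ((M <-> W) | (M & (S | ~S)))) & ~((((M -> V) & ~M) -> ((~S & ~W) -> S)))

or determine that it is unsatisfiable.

V = False, W = False, M = False, S = False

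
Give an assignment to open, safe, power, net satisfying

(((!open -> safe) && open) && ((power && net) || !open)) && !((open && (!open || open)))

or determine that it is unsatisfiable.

Case open = True: the conjunct !((open && (!open || open))) becomes !((True && True)) = False.
Case open = False: the conjunct open is False.
Both cases fail — unsatisfiable.

Unsatisfiable — no assignment works.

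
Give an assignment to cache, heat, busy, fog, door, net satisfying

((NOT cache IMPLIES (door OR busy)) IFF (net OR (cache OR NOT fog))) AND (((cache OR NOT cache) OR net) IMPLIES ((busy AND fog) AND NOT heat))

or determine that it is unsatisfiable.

cache=F; heat=F; busy=T; fog=T; door=F; net=T

  (NOT cache IMPLIES (door OR busy)) IFF (net OR (cache OR NOT fog)) = True
    NOT cache IMPLIES (door OR busy) = True
      NOT cache = True
      door OR busy = True
    net OR (cache OR NOT fog) = True
      cache OR NOT fog = False
        NOT fog = False
  ((cache OR NOT cache) OR net) IMPLIES ((busy AND fog) AND NOT heat) = True
    (cache OR NOT cache) OR net = True
      cache OR NOT cache = True
        NOT cache = True
    (busy AND fog) AND NOT heat = True
      busy AND fog = True
      NOT heat = True
Both conjuncts True, so the formula holds.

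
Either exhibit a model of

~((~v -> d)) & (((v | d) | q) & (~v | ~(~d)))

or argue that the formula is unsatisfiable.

d=F, q=T, v=F

  ~((~v -> d)) = True
    ~v -> d = False
      ~v = True
  ((v | d) | q) & (~v | ~(~d)) = True
    (v | d) | q = True
      v | d = False
    ~v | ~(~d) = True
      ~v = True
      ~(~d) = False
        ~d = True
Both conjuncts True, so the formula holds.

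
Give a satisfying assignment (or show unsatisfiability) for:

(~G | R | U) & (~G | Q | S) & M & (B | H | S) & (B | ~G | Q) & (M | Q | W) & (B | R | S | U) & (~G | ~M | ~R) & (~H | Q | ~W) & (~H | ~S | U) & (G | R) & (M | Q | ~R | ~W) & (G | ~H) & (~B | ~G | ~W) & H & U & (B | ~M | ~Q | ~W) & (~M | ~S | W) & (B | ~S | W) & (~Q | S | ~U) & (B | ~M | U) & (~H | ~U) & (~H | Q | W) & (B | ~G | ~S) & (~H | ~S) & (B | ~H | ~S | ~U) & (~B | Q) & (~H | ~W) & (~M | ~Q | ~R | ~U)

Case U = True:
  (M) forces M = True.
  (H) forces H = True.
  Clause (~H | ~U) is falsified — contradiction.
Case U = False:
  Clause (U) is falsified — contradiction.
Both cases fail, so the formula is unsatisfiable.

Unsatisfiable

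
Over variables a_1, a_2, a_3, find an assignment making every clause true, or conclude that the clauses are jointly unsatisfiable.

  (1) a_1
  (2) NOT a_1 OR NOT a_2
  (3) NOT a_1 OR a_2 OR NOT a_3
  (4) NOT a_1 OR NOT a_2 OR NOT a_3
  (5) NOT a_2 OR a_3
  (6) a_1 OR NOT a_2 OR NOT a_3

a_1 = True, a_2 = False, a_3 = False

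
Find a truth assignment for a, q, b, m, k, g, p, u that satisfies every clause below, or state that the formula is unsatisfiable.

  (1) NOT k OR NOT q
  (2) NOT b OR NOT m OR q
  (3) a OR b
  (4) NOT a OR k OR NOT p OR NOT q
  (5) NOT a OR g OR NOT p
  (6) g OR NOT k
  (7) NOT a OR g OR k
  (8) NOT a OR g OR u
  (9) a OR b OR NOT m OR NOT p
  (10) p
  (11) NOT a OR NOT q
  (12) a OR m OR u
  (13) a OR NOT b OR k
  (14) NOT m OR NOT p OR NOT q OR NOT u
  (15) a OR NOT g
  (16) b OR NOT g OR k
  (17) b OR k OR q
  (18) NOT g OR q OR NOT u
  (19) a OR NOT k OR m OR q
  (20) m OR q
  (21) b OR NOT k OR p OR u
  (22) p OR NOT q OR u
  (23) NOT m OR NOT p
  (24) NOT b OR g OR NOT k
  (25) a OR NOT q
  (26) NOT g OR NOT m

Case p = True:
  (NOT m OR NOT p) forces m = False.
  (m OR q) forces q = True.
  (NOT k OR NOT q) forces k = False.
  (NOT a OR k OR NOT p OR NOT q) forces a = False.
  Clause (a OR NOT q) is falsified — contradiction.
Case p = False:
  Clause (p) is falsified — contradiction.
Both cases fail, so the formula is unsatisfiable.

No satisfying assignment exists.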